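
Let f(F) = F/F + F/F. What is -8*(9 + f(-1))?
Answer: -88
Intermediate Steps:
f(F) = 2 (f(F) = 1 + 1 = 2)
-8*(9 + f(-1)) = -8*(9 + 2) = -8*11 = -88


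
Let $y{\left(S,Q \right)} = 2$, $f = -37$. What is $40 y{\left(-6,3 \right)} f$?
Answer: $-2960$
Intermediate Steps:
$40 y{\left(-6,3 \right)} f = 40 \cdot 2 \left(-37\right) = 80 \left(-37\right) = -2960$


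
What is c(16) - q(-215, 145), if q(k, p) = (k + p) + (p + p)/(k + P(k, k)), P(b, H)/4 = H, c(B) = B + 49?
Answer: 29083/215 ≈ 135.27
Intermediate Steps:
c(B) = 49 + B
P(b, H) = 4*H
q(k, p) = k + p + 2*p/(5*k) (q(k, p) = (k + p) + (p + p)/(k + 4*k) = (k + p) + (2*p)/((5*k)) = (k + p) + (2*p)*(1/(5*k)) = (k + p) + 2*p/(5*k) = k + p + 2*p/(5*k))
c(16) - q(-215, 145) = (49 + 16) - (-215 + 145 + (2/5)*145/(-215)) = 65 - (-215 + 145 + (2/5)*145*(-1/215)) = 65 - (-215 + 145 - 58/215) = 65 - 1*(-15108/215) = 65 + 15108/215 = 29083/215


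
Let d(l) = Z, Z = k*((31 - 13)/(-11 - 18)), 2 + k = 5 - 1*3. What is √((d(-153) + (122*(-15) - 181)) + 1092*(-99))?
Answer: I*√110119 ≈ 331.84*I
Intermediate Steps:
k = 0 (k = -2 + (5 - 1*3) = -2 + (5 - 3) = -2 + 2 = 0)
Z = 0 (Z = 0*((31 - 13)/(-11 - 18)) = 0*(18/(-29)) = 0*(18*(-1/29)) = 0*(-18/29) = 0)
d(l) = 0
√((d(-153) + (122*(-15) - 181)) + 1092*(-99)) = √((0 + (122*(-15) - 181)) + 1092*(-99)) = √((0 + (-1830 - 181)) - 108108) = √((0 - 2011) - 108108) = √(-2011 - 108108) = √(-110119) = I*√110119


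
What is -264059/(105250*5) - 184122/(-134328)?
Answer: 26521453/30522500 ≈ 0.86891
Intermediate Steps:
-264059/(105250*5) - 184122/(-134328) = -264059/526250 - 184122*(-1/134328) = -264059*1/526250 + 159/116 = -264059/526250 + 159/116 = 26521453/30522500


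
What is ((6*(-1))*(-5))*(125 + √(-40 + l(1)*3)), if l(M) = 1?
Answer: 3750 + 30*I*√37 ≈ 3750.0 + 182.48*I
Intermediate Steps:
((6*(-1))*(-5))*(125 + √(-40 + l(1)*3)) = ((6*(-1))*(-5))*(125 + √(-40 + 1*3)) = (-6*(-5))*(125 + √(-40 + 3)) = 30*(125 + √(-37)) = 30*(125 + I*√37) = 3750 + 30*I*√37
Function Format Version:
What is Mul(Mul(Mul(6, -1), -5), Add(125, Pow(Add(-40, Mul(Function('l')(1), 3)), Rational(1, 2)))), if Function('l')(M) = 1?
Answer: Add(3750, Mul(30, I, Pow(37, Rational(1, 2)))) ≈ Add(3750.0, Mul(182.48, I))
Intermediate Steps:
Mul(Mul(Mul(6, -1), -5), Add(125, Pow(Add(-40, Mul(Function('l')(1), 3)), Rational(1, 2)))) = Mul(Mul(Mul(6, -1), -5), Add(125, Pow(Add(-40, Mul(1, 3)), Rational(1, 2)))) = Mul(Mul(-6, -5), Add(125, Pow(Add(-40, 3), Rational(1, 2)))) = Mul(30, Add(125, Pow(-37, Rational(1, 2)))) = Mul(30, Add(125, Mul(I, Pow(37, Rational(1, 2))))) = Add(3750, Mul(30, I, Pow(37, Rational(1, 2))))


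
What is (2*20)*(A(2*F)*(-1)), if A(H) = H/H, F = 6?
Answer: -40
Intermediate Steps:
A(H) = 1
(2*20)*(A(2*F)*(-1)) = (2*20)*(1*(-1)) = 40*(-1) = -40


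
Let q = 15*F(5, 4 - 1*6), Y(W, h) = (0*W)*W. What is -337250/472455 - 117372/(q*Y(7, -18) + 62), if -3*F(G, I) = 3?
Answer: -5547389776/2929221 ≈ -1893.8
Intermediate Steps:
F(G, I) = -1 (F(G, I) = -⅓*3 = -1)
Y(W, h) = 0 (Y(W, h) = 0*W = 0)
q = -15 (q = 15*(-1) = -15)
-337250/472455 - 117372/(q*Y(7, -18) + 62) = -337250/472455 - 117372/(-15*0 + 62) = -337250*1/472455 - 117372/(0 + 62) = -67450/94491 - 117372/62 = -67450/94491 - 117372*1/62 = -67450/94491 - 58686/31 = -5547389776/2929221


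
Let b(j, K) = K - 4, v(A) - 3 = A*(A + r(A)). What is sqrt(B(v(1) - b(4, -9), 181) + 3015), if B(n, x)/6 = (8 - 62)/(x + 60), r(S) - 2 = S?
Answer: 3*sqrt(19448459)/241 ≈ 54.897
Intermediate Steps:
r(S) = 2 + S
v(A) = 3 + A*(2 + 2*A) (v(A) = 3 + A*(A + (2 + A)) = 3 + A*(2 + 2*A))
b(j, K) = -4 + K
B(n, x) = -324/(60 + x) (B(n, x) = 6*((8 - 62)/(x + 60)) = 6*(-54/(60 + x)) = -324/(60 + x))
sqrt(B(v(1) - b(4, -9), 181) + 3015) = sqrt(-324/(60 + 181) + 3015) = sqrt(-324/241 + 3015) = sqrt(726291/241) = 3*sqrt(19448459)/241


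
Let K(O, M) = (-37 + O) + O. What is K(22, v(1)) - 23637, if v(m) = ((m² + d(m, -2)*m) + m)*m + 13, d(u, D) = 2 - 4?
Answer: -23630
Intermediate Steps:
d(u, D) = -2
v(m) = 13 + m*(m² - m) (v(m) = ((m² - 2*m) + m)*m + 13 = (m² - m)*m + 13 = m*(m² - m) + 13 = 13 + m*(m² - m))
K(O, M) = -37 + 2*O
K(22, v(1)) - 23637 = (-37 + 2*22) - 23637 = (-37 + 44) - 23637 = 7 - 23637 = -23630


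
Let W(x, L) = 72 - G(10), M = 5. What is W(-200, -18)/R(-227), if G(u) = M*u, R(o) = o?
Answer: -22/227 ≈ -0.096916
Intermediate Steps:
G(u) = 5*u
W(x, L) = 22 (W(x, L) = 72 - 5*10 = 72 - 1*50 = 72 - 50 = 22)
W(-200, -18)/R(-227) = 22/(-227) = 22*(-1/227) = -22/227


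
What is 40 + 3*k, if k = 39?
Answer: 157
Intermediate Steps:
40 + 3*k = 40 + 3*39 = 40 + 117 = 157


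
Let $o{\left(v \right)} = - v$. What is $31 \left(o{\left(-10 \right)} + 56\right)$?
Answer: $2046$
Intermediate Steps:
$31 \left(o{\left(-10 \right)} + 56\right) = 31 \left(\left(-1\right) \left(-10\right) + 56\right) = 31 \left(10 + 56\right) = 31 \cdot 66 = 2046$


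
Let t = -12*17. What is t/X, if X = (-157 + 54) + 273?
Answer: -6/5 ≈ -1.2000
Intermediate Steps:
t = -204
X = 170 (X = -103 + 273 = 170)
t/X = -204/170 = -204*1/170 = -6/5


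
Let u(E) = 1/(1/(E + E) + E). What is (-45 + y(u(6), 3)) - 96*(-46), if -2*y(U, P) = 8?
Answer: 4367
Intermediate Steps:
u(E) = 1/(E + 1/(2*E)) (u(E) = 1/(1/(2*E) + E) = 1/(E + 1/(2*E)))
y(U, P) = -4 (y(U, P) = -½*8 = -4)
(-45 + y(u(6), 3)) - 96*(-46) = (-45 - 4) - 96*(-46) = -49 + 4416 = 4367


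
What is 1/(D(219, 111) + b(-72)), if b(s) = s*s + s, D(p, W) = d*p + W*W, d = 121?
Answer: 1/43932 ≈ 2.2762e-5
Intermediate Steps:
D(p, W) = W**2 + 121*p (D(p, W) = 121*p + W*W = 121*p + W**2 = W**2 + 121*p)
b(s) = s + s**2 (b(s) = s**2 + s = s + s**2)
1/(D(219, 111) + b(-72)) = 1/((111**2 + 121*219) - 72*(1 - 72)) = 1/((12321 + 26499) - 72*(-71)) = 1/(38820 + 5112) = 1/43932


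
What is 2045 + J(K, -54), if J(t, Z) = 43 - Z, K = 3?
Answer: 2142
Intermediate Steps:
2045 + J(K, -54) = 2045 + (43 - 1*(-54)) = 2045 + (43 + 54) = 2045 + 97 = 2142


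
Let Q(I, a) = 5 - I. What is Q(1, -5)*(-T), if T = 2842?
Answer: -11368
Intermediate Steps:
Q(1, -5)*(-T) = (5 - 1*1)*(-1*2842) = (5 - 1)*(-2842) = 4*(-2842) = -11368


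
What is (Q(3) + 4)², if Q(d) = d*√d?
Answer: 43 + 24*√3 ≈ 84.569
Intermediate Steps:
Q(d) = d^(3/2)
(Q(3) + 4)² = (3^(3/2) + 4)² = (3*√3 + 4)² = (4 + 3*√3)²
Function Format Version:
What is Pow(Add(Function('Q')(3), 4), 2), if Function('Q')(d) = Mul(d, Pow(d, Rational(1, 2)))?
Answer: Add(43, Mul(24, Pow(3, Rational(1, 2)))) ≈ 84.569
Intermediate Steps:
Function('Q')(d) = Pow(d, Rational(3, 2))
Pow(Add(Function('Q')(3), 4), 2) = Pow(Add(Pow(3, Rational(3, 2)), 4), 2) = Pow(Add(Mul(3, Pow(3, Rational(1, 2))), 4), 2) = Pow(Add(4, Mul(3, Pow(3, Rational(1, 2)))), 2)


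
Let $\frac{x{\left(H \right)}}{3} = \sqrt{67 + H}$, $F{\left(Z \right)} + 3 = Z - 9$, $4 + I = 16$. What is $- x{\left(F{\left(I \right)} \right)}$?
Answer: $- 3 \sqrt{67} \approx -24.556$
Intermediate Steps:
$I = 12$ ($I = -4 + 16 = 12$)
$F{\left(Z \right)} = -12 + Z$ ($F{\left(Z \right)} = -3 + \left(Z - 9\right) = -3 + \left(-9 + Z\right) = -12 + Z$)
$x{\left(H \right)} = 3 \sqrt{67 + H}$
$- x{\left(F{\left(I \right)} \right)} = - 3 \sqrt{67 + \left(-12 + 12\right)} = - 3 \sqrt{67 + 0} = - 3 \sqrt{67}$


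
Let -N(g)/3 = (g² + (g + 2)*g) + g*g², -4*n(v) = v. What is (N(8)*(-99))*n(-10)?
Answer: 487080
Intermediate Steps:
n(v) = -v/4
N(g) = -3*g² - 3*g³ - 3*g*(2 + g) (N(g) = -3*((g² + (g + 2)*g) + g*g²) = -3*((g² + (2 + g)*g) + g³) = -3*((g² + g*(2 + g)) + g³) = -3*(g² + g³ + g*(2 + g)) = -3*g² - 3*g³ - 3*g*(2 + g))
(N(8)*(-99))*n(-10) = (-3*8*(2 + 8² + 2*8)*(-99))*(-¼*(-10)) = (-3*8*(2 + 64 + 16)*(-99))*(5/2) = (-3*8*82*(-99))*(5/2) = -1968*(-99)*(5/2) = 194832*(5/2) = 487080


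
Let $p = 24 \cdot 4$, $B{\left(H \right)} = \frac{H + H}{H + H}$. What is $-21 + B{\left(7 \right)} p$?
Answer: $75$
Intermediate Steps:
$B{\left(H \right)} = 1$ ($B{\left(H \right)} = \frac{2 H}{2 H} = 2 H \frac{1}{2 H} = 1$)
$p = 96$
$-21 + B{\left(7 \right)} p = -21 + 1 \cdot 96 = -21 + 96 = 75$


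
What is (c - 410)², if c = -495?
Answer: 819025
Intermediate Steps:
(c - 410)² = (-495 - 410)² = (-905)² = 819025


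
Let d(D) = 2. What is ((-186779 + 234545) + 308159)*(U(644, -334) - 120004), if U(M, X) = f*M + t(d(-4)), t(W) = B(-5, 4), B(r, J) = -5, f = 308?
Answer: 27884232275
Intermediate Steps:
t(W) = -5
U(M, X) = -5 + 308*M (U(M, X) = 308*M - 5 = -5 + 308*M)
((-186779 + 234545) + 308159)*(U(644, -334) - 120004) = ((-186779 + 234545) + 308159)*((-5 + 308*644) - 120004) = (47766 + 308159)*((-5 + 198352) - 120004) = 355925*(198347 - 120004) = 355925*78343 = 27884232275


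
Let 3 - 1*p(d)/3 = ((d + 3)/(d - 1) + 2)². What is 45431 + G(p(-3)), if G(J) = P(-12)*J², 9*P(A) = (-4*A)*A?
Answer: 44855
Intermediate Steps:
P(A) = -4*A²/9 (P(A) = ((-4*A)*A)/9 = (-4*A²)/9 = -4*A²/9)
p(d) = 9 - 3*(2 + (3 + d)/(-1 + d))² (p(d) = 9 - 3*((d + 3)/(d - 1) + 2)² = 9 - 3*((3 + d)/(-1 + d) + 2)² = 9 - 3*(2 + (3 + d)/(-1 + d))²)
G(J) = -64*J² (G(J) = (-4/9*(-12)²)*J² = (-4/9*144)*J² = -64*J²)
45431 + G(p(-3)) = 45431 - 64*36*(1 - 6*(-3) - 3*(-3)²)²/(1 + (-3)² - 2*(-3))² = 45431 - 64*36*(1 + 18 - 3*9)²/(1 + 9 + 6)² = 45431 - 64*9*(1 + 18 - 27)²/64 = 45431 - 64*(6*(1/16)*(-8))² = 45431 - 64*(-3)² = 45431 - 64*9 = 45431 - 576 = 44855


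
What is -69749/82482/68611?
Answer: -69749/5659172502 ≈ -1.2325e-5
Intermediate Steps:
-69749/82482/68611 = -69749*1/82482*(1/68611) = -69749/82482*1/68611 = -69749/5659172502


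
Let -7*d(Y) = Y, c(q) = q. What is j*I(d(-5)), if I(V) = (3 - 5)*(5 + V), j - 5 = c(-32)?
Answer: 2160/7 ≈ 308.57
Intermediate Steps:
j = -27 (j = 5 - 32 = -27)
d(Y) = -Y/7
I(V) = -10 - 2*V (I(V) = -2*(5 + V) = -10 - 2*V)
j*I(d(-5)) = -27*(-10 - (-2)*(-5)/7) = -27*(-10 - 2*5/7) = -27*(-10 - 10/7) = -27*(-80/7) = 2160/7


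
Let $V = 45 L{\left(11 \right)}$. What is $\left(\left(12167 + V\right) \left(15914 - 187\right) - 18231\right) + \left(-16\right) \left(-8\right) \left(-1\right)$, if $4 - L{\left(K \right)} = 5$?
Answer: $190624335$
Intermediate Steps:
$L{\left(K \right)} = -1$ ($L{\left(K \right)} = 4 - 5 = -1$)
$V = -45$ ($V = 45 \left(-1\right) = -45$)
$\left(\left(12167 + V\right) \left(15914 - 187\right) - 18231\right) + \left(-16\right) \left(-8\right) \left(-1\right) = \left(\left(12167 - 45\right) \left(15914 - 187\right) - 18231\right) + \left(-16\right) \left(-8\right) \left(-1\right) = \left(12122 \cdot 15727 - 18231\right) + 128 \left(-1\right) = \left(190642694 - 18231\right) - 128 = 190624463 - 128 = 190624335$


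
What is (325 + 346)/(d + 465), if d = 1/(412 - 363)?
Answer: 32879/22786 ≈ 1.4429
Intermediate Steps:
d = 1/49 ≈ 0.020408
(325 + 346)/(d + 465) = (325 + 346)/(1/49 + 465) = 671/(22786/49) = 671*(49/22786) = 32879/22786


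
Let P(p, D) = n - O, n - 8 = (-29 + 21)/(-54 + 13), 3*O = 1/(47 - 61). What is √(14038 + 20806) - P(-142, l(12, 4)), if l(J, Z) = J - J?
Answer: -14153/1722 + 2*√8711 ≈ 178.45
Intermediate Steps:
O = -1/42 (O = 1/(3*(47 - 61)) = (⅓)/(-14) = (⅓)*(-1/14) = -1/42 ≈ -0.023810)
n = 336/41 (n = 8 + (-29 + 21)/(-54 + 13) = 8 - 8/(-41) = 8 - 8*(-1/41) = 8 + 8/41 = 336/41 ≈ 8.1951)
l(J, Z) = 0
P(p, D) = 14153/1722 (P(p, D) = 336/41 - 1*(-1/42) = 336/41 + 1/42 = 14153/1722)
√(14038 + 20806) - P(-142, l(12, 4)) = √(14038 + 20806) - 1*14153/1722 = √34844 - 14153/1722 = 2*√8711 - 14153/1722 = -14153/1722 + 2*√8711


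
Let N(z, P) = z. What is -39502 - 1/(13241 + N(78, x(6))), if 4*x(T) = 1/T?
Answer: -526127139/13319 ≈ -39502.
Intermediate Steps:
x(T) = 1/(4*T)
-39502 - 1/(13241 + N(78, x(6))) = -39502 - 1/(13241 + 78) = -39502 - 1/13319 = -526127139/13319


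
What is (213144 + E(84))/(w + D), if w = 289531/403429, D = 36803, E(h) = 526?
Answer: 43100337215/7423843509 ≈ 5.8057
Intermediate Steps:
w = 289531/403429 (w = 289531*(1/403429) = 289531/403429 ≈ 0.71768)
(213144 + E(84))/(w + D) = (213144 + 526)/(289531/403429 + 36803) = 213670/(14847687018/403429) = 213670*(403429/14847687018) = 43100337215/7423843509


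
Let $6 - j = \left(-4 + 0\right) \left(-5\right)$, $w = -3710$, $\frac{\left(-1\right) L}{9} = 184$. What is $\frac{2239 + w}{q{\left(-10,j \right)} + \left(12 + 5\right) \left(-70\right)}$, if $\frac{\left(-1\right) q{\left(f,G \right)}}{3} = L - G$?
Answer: $- \frac{1471}{3736} \approx -0.39374$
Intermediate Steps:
$L = -1656$ ($L = \left(-9\right) 184 = -1656$)
$j = -14$ ($j = 6 - \left(-4 + 0\right) \left(-5\right) = 6 - \left(-4\right) \left(-5\right) = 6 - 20 = -14$)
$q{\left(f,G \right)} = 4968 + 3 G$ ($q{\left(f,G \right)} = - 3 \left(-1656 - G\right) = 4968 + 3 G$)
$\frac{2239 + w}{q{\left(-10,j \right)} + \left(12 + 5\right) \left(-70\right)} = \frac{2239 - 3710}{\left(4968 + 3 \left(-14\right)\right) + \left(12 + 5\right) \left(-70\right)} = - \frac{1471}{\left(4968 - 42\right) + 17 \left(-70\right)} = - \frac{1471}{4926 - 1190} = - \frac{1471}{3736}$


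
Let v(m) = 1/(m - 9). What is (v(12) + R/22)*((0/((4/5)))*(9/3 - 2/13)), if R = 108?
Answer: 0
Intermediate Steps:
v(m) = 1/(-9 + m)
(v(12) + R/22)*((0/((4/5)))*(9/3 - 2/13)) = (1/(-9 + 12) + 108/22)*((0/((4/5)))*(9/3 - 2/13)) = (1/3 + 108*(1/22))*((0/((4*(⅕))))*(9*(⅓) - 2*1/13)) = (⅓ + 54/11)*((0/(⅘))*(3 - 2/13)) = 173*((0*(5/4))*(37/13))/33 = 173*(0*(37/13))/33 = (173/33)*0 = 0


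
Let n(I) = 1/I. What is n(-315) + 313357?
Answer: 98707454/315 ≈ 3.1336e+5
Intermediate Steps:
n(-315) + 313357 = 1/(-315) + 313357 = -1/315 + 313357 = 98707454/315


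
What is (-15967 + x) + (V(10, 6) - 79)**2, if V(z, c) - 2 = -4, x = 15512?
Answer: 6106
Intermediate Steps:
V(z, c) = -2 (V(z, c) = 2 - 4 = -2)
(-15967 + x) + (V(10, 6) - 79)**2 = (-15967 + 15512) + (-2 - 79)**2 = -455 + (-81)**2 = -455 + 6561 = 6106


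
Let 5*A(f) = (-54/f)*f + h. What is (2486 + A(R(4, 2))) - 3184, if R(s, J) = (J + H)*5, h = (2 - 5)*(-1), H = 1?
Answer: -3541/5 ≈ -708.20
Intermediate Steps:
h = 3 (h = -3*(-1) = 3)
R(s, J) = 5 + 5*J (R(s, J) = (J + 1)*5 = (1 + J)*5 = 5 + 5*J)
A(f) = -51/5 (A(f) = ((-54/f)*f + 3)/5 = (-54 + 3)/5 = (1/5)*(-51) = -51/5)
(2486 + A(R(4, 2))) - 3184 = (2486 - 51/5) - 3184 = 12379/5 - 3184 = -3541/5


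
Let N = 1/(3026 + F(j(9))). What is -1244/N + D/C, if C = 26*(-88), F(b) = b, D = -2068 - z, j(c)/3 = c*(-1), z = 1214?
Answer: -4267983223/1144 ≈ -3.7308e+6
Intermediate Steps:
j(c) = -3*c (j(c) = 3*(c*(-1)) = 3*(-c) = -3*c)
D = -3282 (D = -2068 - 1*1214 = -2068 - 1214 = -3282)
C = -2288
N = 1/2999 (N = 1/(3026 - 3*9) = 1/(3026 - 27) = 1/2999 ≈ 0.00033344)
-1244/N + D/C = -1244/1/2999 - 3282/(-2288) = -1244*2999 - 3282*(-1/2288) = -3730756 + 1641/1144 = -4267983223/1144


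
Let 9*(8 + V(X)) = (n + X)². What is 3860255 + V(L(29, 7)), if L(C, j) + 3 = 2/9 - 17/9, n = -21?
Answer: 312685936/81 ≈ 3.8603e+6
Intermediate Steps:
L(C, j) = -14/3 (L(C, j) = -3 + (2/9 - 17/9) = -3 - 5/3 = -14/3)
V(X) = -8 + (-21 + X)²/9
3860255 + V(L(29, 7)) = 3860255 + (-8 + (-21 - 14/3)²/9) = 3860255 + (-8 + (-77/3)²/9) = 3860255 + (-8 + (⅑)*(5929/9)) = 3860255 + (-8 + 5929/81) = 3860255 + 5281/81 = 312685936/81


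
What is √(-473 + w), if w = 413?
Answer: 2*I*√15 ≈ 7.746*I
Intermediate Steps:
√(-473 + w) = √(-473 + 413) = √(-60) = 2*I*√15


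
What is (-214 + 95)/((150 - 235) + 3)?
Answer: 119/82 ≈ 1.4512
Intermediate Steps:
(-214 + 95)/((150 - 235) + 3) = -119/(-85 + 3) = -119/(-82) = -119*(-1/82) = 119/82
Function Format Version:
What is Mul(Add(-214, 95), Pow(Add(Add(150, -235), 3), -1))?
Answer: Rational(119, 82) ≈ 1.4512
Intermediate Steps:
Mul(Add(-214, 95), Pow(Add(Add(150, -235), 3), -1)) = Mul(-119, Pow(Add(-85, 3), -1)) = Mul(-119, Pow(-82, -1)) = Mul(-119, Rational(-1, 82)) = Rational(119, 82)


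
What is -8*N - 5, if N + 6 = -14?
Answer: 155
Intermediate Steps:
N = -20 (N = -6 - 14 = -20)
-8*N - 5 = -8*(-20) - 5 = 160 - 5 = 155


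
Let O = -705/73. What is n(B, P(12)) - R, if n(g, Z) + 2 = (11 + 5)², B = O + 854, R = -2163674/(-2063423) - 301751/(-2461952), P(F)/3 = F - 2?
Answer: 1284382787465463/5080048381696 ≈ 252.83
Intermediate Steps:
P(F) = -6 + 3*F (P(F) = 3*(F - 2) = 3*(-2 + F) = -6 + 3*F)
O = -705/73 (O = -705*1/73 = -705/73 ≈ -9.6575)
R = 5949501485321/5080048381696 (R = -2163674*(-1/2063423) - 301751*(-1/2461952) = 2163674/2063423 + 301751/2461952 = 5949501485321/5080048381696 ≈ 1.1712)
B = 61637/73 (B = -705/73 + 854 = 61637/73 ≈ 844.34)
n(g, Z) = 254 (n(g, Z) = -2 + (11 + 5)² = -2 + 16² = -2 + 256 = 254)
n(B, P(12)) - R = 254 - 1*5949501485321/5080048381696 = 254 - 5949501485321/5080048381696 = 1284382787465463/5080048381696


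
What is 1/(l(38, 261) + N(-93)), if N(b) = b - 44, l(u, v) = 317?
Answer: 1/180 ≈ 0.0055556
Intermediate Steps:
N(b) = -44 + b
1/(l(38, 261) + N(-93)) = 1/(317 + (-44 - 93)) = 1/(317 - 137) = 1/180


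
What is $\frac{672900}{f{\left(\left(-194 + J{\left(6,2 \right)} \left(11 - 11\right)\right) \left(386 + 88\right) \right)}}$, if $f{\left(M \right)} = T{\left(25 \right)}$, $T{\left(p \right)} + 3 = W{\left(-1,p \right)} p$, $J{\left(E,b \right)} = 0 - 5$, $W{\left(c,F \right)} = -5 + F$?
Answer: $\frac{672900}{497} \approx 1353.9$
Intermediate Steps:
$J{\left(E,b \right)} = -5$ ($J{\left(E,b \right)} = 0 - 5 = -5$)
$T{\left(p \right)} = -3 + p \left(-5 + p\right)$ ($T{\left(p \right)} = -3 + \left(-5 + p\right) p = -3 + p \left(-5 + p\right)$)
$f{\left(M \right)} = 497$ ($f{\left(M \right)} = -3 + 25 \left(-5 + 25\right) = -3 + 25 \cdot 20 = -3 + 500 = 497$)
$\frac{672900}{f{\left(\left(-194 + J{\left(6,2 \right)} \left(11 - 11\right)\right) \left(386 + 88\right) \right)}} = \frac{672900}{497}$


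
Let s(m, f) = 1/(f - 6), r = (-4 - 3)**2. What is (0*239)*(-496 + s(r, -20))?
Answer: 0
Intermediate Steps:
r = 49 (r = (-7)**2 = 49)
s(m, f) = 1/(-6 + f)
(0*239)*(-496 + s(r, -20)) = (0*239)*(-496 + 1/(-6 - 20)) = 0*(-496 + 1/(-26)) = 0*(-496 - 1/26) = 0*(-12897/26) = 0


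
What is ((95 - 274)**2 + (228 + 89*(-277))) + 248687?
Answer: 256303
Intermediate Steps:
((95 - 274)**2 + (228 + 89*(-277))) + 248687 = ((-179)**2 + (228 - 24653)) + 248687 = (32041 - 24425) + 248687 = 7616 + 248687 = 256303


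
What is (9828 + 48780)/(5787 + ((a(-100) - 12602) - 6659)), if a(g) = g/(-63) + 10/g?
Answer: -36923040/8487683 ≈ -4.3502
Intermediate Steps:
a(g) = 10/g - g/63 (a(g) = g*(-1/63) + 10/g = -g/63 + 10/g = 10/g - g/63)
(9828 + 48780)/(5787 + ((a(-100) - 12602) - 6659)) = (9828 + 48780)/(5787 + (((10/(-100) - 1/63*(-100)) - 12602) - 6659)) = 58608/(5787 + (((10*(-1/100) + 100/63) - 12602) - 6659)) = 58608/(5787 + (((-1/10 + 100/63) - 12602) - 6659)) = 58608/(5787 + ((937/630 - 12602) - 6659)) = 58608/(5787 + (-7938323/630 - 6659)) = 58608/(5787 - 12133493/630) = 58608/(-8487683/630) = 58608*(-630/8487683) = -36923040/8487683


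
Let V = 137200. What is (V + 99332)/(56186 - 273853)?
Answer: -236532/217667 ≈ -1.0867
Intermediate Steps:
(V + 99332)/(56186 - 273853) = (137200 + 99332)/(56186 - 273853) = 236532/(-217667) = 236532*(-1/217667) = -236532/217667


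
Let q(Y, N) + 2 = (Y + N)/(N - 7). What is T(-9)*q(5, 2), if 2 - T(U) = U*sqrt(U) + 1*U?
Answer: -187/5 - 459*I/5 ≈ -37.4 - 91.8*I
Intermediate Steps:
q(Y, N) = -2 + (N + Y)/(-7 + N) (q(Y, N) = -2 + (Y + N)/(N - 7) = -2 + (N + Y)/(-7 + N))
T(U) = 2 - U - U**(3/2) (T(U) = 2 - (U*sqrt(U) + 1*U) = 2 - (U**(3/2) + U) = 2 - (U + U**(3/2)) = 2 + (-U - U**(3/2)) = 2 - U - U**(3/2))
T(-9)*q(5, 2) = (2 - 1*(-9) - (-9)**(3/2))*((14 + 5 - 1*2)/(-7 + 2)) = (2 + 9 - (-27)*I)*((14 + 5 - 2)/(-5)) = (2 + 9 + 27*I)*(-1/5*17) = (11 + 27*I)*(-17/5) = -187/5 - 459*I/5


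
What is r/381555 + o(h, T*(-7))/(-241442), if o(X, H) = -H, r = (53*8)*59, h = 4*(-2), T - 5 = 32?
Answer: 5941090327/92123402310 ≈ 0.064491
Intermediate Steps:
T = 37 (T = 5 + 32 = 37)
h = -8
r = 25016 (r = 424*59 = 25016)
r/381555 + o(h, T*(-7))/(-241442) = 25016/381555 - 37*(-7)/(-241442) = 25016*(1/381555) - 1*(-259)*(-1/241442) = 25016/381555 + 259*(-1/241442) = 25016/381555 - 259/241442 = 5941090327/92123402310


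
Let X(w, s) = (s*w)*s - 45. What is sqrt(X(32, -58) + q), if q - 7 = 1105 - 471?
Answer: 2*sqrt(27061) ≈ 329.00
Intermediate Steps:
q = 641 (q = 7 + (1105 - 471) = 7 + 634 = 641)
X(w, s) = -45 + w*s**2 (X(w, s) = w*s**2 - 45 = -45 + w*s**2)
sqrt(X(32, -58) + q) = sqrt((-45 + 32*(-58)**2) + 641) = sqrt((-45 + 32*3364) + 641) = sqrt((-45 + 107648) + 641) = sqrt(107603 + 641) = sqrt(108244) = 2*sqrt(27061)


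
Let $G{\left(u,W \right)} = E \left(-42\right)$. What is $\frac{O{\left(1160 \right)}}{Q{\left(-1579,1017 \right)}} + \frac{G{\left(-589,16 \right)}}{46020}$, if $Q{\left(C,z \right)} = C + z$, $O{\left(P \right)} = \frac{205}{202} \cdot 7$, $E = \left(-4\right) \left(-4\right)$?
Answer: $- \frac{11860569}{435364540} \approx -0.027243$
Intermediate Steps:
$E = 16$
$O{\left(P \right)} = \frac{1435}{202}$ ($O{\left(P \right)} = 205 \cdot \frac{1}{202} \cdot 7 = \frac{205}{202} \cdot 7 = \frac{1435}{202}$)
$G{\left(u,W \right)} = -672$ ($G{\left(u,W \right)} = 16 \left(-42\right) = -672$)
$\frac{O{\left(1160 \right)}}{Q{\left(-1579,1017 \right)}} + \frac{G{\left(-589,16 \right)}}{46020} = \frac{1435}{202 \left(-1579 + 1017\right)} - \frac{672}{46020} = \frac{1435}{202 \left(-562\right)} - \frac{56}{3835} = \frac{1435}{202} \left(- \frac{1}{562}\right) - \frac{56}{3835} = - \frac{1435}{113524} - \frac{56}{3835} = - \frac{11860569}{435364540}$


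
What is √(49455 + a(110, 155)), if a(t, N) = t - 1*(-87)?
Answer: 2*√12413 ≈ 222.83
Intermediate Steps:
a(t, N) = 87 + t (a(t, N) = t + 87 = 87 + t)
√(49455 + a(110, 155)) = √(49455 + (87 + 110)) = √(49455 + 197) = √49652 = 2*√12413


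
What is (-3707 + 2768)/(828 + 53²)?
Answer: -939/3637 ≈ -0.25818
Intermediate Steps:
(-3707 + 2768)/(828 + 53²) = -939/(828 + 2809) = -939/3637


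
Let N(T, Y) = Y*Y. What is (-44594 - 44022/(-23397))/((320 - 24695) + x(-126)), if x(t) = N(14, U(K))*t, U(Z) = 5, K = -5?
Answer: 10538604/6505075 ≈ 1.6201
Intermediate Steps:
N(T, Y) = Y²
x(t) = 25*t (x(t) = 5²*t = 25*t)
(-44594 - 44022/(-23397))/((320 - 24695) + x(-126)) = (-44594 - 44022/(-23397))/((320 - 24695) + 25*(-126)) = (-44594 - 44022*(-1/23397))/(-24375 - 3150) = (-44594 + 1334/709)/(-27525) = -31615812/709*(-1/27525) = 10538604/6505075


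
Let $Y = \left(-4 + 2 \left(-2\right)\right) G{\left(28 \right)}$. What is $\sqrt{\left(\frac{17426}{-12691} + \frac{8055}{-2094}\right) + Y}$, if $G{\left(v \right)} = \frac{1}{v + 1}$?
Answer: $\frac{i \sqrt{7401551728443978}}{36698746} \approx 2.3443 i$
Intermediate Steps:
$G{\left(v \right)} = \frac{1}{1 + v}$
$Y = - \frac{8}{29}$ ($Y = \frac{-4 + 2 \left(-2\right)}{1 + 28} = \frac{-4 - 4}{29} = \left(-8\right) \frac{1}{29} = - \frac{8}{29} \approx -0.27586$)
$\sqrt{\left(\frac{17426}{-12691} + \frac{8055}{-2094}\right) + Y} = \sqrt{\left(\frac{17426}{-12691} + \frac{8055}{-2094}\right) - \frac{8}{29}} = \sqrt{\left(17426 \left(- \frac{1}{12691}\right) + 8055 \left(- \frac{1}{2094}\right)\right) - \frac{8}{29}} = \sqrt{\left(- \frac{17426}{12691} - \frac{2685}{698}\right) - \frac{8}{29}} = \sqrt{- \frac{46238683}{8858318} - \frac{8}{29}} = \sqrt{- \frac{1411788351}{256891222}} = \frac{i \sqrt{7401551728443978}}{36698746}$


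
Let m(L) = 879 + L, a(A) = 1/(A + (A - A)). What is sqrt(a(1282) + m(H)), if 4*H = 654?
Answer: sqrt(428343763)/641 ≈ 32.288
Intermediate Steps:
H = 327/2 (H = (1/4)*654 = 327/2 ≈ 163.50)
a(A) = 1/A (a(A) = 1/(A + 0) = 1/A)
sqrt(a(1282) + m(H)) = sqrt(1/1282 + (879 + 327/2)) = sqrt(1/1282 + 2085/2) = sqrt(668243/641) = sqrt(428343763)/641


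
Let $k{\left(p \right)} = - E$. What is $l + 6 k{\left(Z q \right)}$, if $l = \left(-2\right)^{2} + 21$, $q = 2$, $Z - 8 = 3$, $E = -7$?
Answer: $67$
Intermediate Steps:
$Z = 11$ ($Z = 8 + 3 = 11$)
$k{\left(p \right)} = 7$ ($k{\left(p \right)} = \left(-1\right) \left(-7\right) = 7$)
$l = 25$ ($l = 4 + 21 = 25$)
$l + 6 k{\left(Z q \right)} = 25 + 6 \cdot 7 = 25 + 42 = 67$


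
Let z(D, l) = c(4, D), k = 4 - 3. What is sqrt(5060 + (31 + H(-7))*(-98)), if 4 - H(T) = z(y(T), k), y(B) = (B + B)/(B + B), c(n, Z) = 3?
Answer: 2*sqrt(481) ≈ 43.863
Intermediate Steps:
y(B) = 1 (y(B) = (2*B)/((2*B)) = (2*B)*(1/(2*B)) = 1)
k = 1
z(D, l) = 3
H(T) = 1 (H(T) = 4 - 1*3 = 4 - 3 = 1)
sqrt(5060 + (31 + H(-7))*(-98)) = sqrt(5060 + (31 + 1)*(-98)) = sqrt(5060 + 32*(-98)) = sqrt(5060 - 3136) = sqrt(1924) = 2*sqrt(481)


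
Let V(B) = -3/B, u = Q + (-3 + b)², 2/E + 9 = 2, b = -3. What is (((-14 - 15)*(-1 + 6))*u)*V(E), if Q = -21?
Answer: -45675/2 ≈ -22838.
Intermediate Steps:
E = -2/7 (E = 2/(-9 + 2) = 2/(-7) = 2*(-⅐) = -2/7 ≈ -0.28571)
u = 15 (u = -21 + (-3 - 3)² = -21 + (-6)² = -21 + 36 = 15)
(((-14 - 15)*(-1 + 6))*u)*V(E) = (((-14 - 15)*(-1 + 6))*15)*(-3/(-2/7)) = (-29*5*15)*(-3*(-7/2)) = -145*15*(21/2) = -2175*21/2 = -45675/2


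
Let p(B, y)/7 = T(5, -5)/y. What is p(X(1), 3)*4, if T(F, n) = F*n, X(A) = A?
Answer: -700/3 ≈ -233.33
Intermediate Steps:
p(B, y) = -175/y (p(B, y) = 7*((5*(-5))/y) = 7*(-25/y) = -175/y)
p(X(1), 3)*4 = -175/3*4 = -700/3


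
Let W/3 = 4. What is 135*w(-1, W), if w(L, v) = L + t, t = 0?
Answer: -135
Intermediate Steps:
W = 12 (W = 3*4 = 12)
w(L, v) = L (w(L, v) = L + 0 = L)
135*w(-1, W) = 135*(-1) = -135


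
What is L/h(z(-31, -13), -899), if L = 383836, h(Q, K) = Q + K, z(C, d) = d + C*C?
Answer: 383836/49 ≈ 7833.4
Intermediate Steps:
z(C, d) = d + C²
h(Q, K) = K + Q
L/h(z(-31, -13), -899) = 383836/(-899 + (-13 + (-31)²)) = 383836/(-899 + (-13 + 961)) = 383836/(-899 + 948) = 383836/49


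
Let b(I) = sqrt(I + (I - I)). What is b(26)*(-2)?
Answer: -2*sqrt(26) ≈ -10.198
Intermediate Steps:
b(I) = sqrt(I) (b(I) = sqrt(I + 0) = sqrt(I))
b(26)*(-2) = sqrt(26)*(-2) = -2*sqrt(26)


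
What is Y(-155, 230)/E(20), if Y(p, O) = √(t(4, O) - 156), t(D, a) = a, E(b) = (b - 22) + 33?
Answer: √74/31 ≈ 0.27749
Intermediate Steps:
E(b) = 11 + b (E(b) = (-22 + b) + 33 = 11 + b)
Y(p, O) = √(-156 + O) (Y(p, O) = √(O - 156) = √(-156 + O))
Y(-155, 230)/E(20) = √(-156 + 230)/(11 + 20) = √74/31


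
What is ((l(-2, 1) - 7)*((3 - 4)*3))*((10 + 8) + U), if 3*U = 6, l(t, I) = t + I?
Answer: 480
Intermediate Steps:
l(t, I) = I + t
U = 2 (U = (1/3)*6 = 2)
((l(-2, 1) - 7)*((3 - 4)*3))*((10 + 8) + U) = (((1 - 2) - 7)*((3 - 4)*3))*((10 + 8) + 2) = ((-1 - 7)*(-1*3))*(18 + 2) = -8*(-3)*20 = 24*20 = 480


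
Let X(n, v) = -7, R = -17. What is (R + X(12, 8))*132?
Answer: -3168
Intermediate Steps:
(R + X(12, 8))*132 = (-17 - 7)*132 = -24*132 = -3168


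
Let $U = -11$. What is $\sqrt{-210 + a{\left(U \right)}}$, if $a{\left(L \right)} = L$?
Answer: $i \sqrt{221} \approx 14.866 i$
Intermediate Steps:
$\sqrt{-210 + a{\left(U \right)}} = \sqrt{-210 - 11} = \sqrt{-221} = i \sqrt{221}$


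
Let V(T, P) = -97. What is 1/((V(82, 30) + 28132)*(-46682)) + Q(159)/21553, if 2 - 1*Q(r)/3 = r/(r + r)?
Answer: 60094519/287827090695 ≈ 0.00020879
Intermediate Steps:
Q(r) = 9/2 (Q(r) = 6 - 3*r/(r + r) = 6 - 3*r/(2*r) = 6 - 3*1/(2*r)*r = 6 - 3*1/2 = 6 - 3/2 = 9/2)
1/((V(82, 30) + 28132)*(-46682)) + Q(159)/21553 = 1/((-97 + 28132)*(-46682)) + (9/2)/21553 = -1/46682/28035 + (9/2)*(1/21553) = (1/28035)*(-1/46682) + 9/43106 = -1/1308729870 + 9/43106 = 60094519/287827090695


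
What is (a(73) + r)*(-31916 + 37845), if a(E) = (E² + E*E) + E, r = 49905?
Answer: 359510844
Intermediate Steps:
a(E) = E + 2*E² (a(E) = (E² + E²) + E = 2*E² + E = E + 2*E²)
(a(73) + r)*(-31916 + 37845) = (73*(1 + 2*73) + 49905)*(-31916 + 37845) = (73*(1 + 146) + 49905)*5929 = (73*147 + 49905)*5929 = (10731 + 49905)*5929 = 60636*5929 = 359510844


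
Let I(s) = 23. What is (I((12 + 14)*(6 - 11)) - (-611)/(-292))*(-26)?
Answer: -79365/146 ≈ -543.60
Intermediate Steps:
(I((12 + 14)*(6 - 11)) - (-611)/(-292))*(-26) = (23 - (-611)/(-292))*(-26) = (23 - (-611)*(-1)/292)*(-26) = (23 - 1*611/292)*(-26) = (23 - 611/292)*(-26) = (6105/292)*(-26) = -79365/146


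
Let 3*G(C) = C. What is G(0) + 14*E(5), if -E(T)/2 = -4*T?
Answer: 560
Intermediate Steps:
E(T) = 8*T (E(T) = -(-8)*T = 8*T)
G(C) = C/3
G(0) + 14*E(5) = (1/3)*0 + 14*(8*5) = 0 + 14*40 = 0 + 560 = 560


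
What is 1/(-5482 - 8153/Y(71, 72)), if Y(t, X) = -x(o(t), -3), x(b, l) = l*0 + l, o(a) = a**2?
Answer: -3/24599 ≈ -0.00012196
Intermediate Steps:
x(b, l) = l (x(b, l) = 0 + l = l)
Y(t, X) = 3 (Y(t, X) = -1*(-3) = 3)
1/(-5482 - 8153/Y(71, 72)) = 1/(-5482 - 8153/3) = 1/(-24599/3) = -3/24599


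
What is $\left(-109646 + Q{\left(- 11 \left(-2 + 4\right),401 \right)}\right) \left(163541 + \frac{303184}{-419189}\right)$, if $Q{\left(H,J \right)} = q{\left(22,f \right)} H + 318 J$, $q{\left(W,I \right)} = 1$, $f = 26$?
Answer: $\frac{1223693988410250}{419189} \approx 2.9192 \cdot 10^{9}$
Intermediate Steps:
$Q{\left(H,J \right)} = H + 318 J$ ($Q{\left(H,J \right)} = 1 H + 318 J = H + 318 J$)
$\left(-109646 + Q{\left(- 11 \left(-2 + 4\right),401 \right)}\right) \left(163541 + \frac{303184}{-419189}\right) = \left(-109646 + \left(- 11 \left(-2 + 4\right) + 318 \cdot 401\right)\right) \left(163541 + \frac{303184}{-419189}\right) = \left(-109646 + \left(\left(-11\right) 2 + 127518\right)\right) \left(163541 + 303184 \left(- \frac{1}{419189}\right)\right) = \left(-109646 + \left(-22 + 127518\right)\right) \left(163541 - \frac{303184}{419189}\right) = \left(-109646 + 127496\right) \frac{68554285065}{419189} = 17850 \cdot \frac{68554285065}{419189} = \frac{1223693988410250}{419189}$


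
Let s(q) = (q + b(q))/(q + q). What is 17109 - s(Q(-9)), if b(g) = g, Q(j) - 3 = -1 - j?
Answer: 17108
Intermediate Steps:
Q(j) = 2 - j (Q(j) = 3 + (-1 - j) = 2 - j)
s(q) = 1 (s(q) = (q + q)/(q + q) = (2*q)/((2*q)) = (2*q)*(1/(2*q)) = 1)
17109 - s(Q(-9)) = 17109 - 1*1 = 17109 - 1 = 17108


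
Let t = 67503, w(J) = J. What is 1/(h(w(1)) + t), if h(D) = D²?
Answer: 1/67504 ≈ 1.4814e-5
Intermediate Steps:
1/(h(w(1)) + t) = 1/(1² + 67503) = 1/(1 + 67503) = 1/67504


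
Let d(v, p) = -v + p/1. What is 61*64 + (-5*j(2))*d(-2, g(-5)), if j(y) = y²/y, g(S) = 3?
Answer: 3854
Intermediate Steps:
d(v, p) = p - v (d(v, p) = -v + 1*p = -v + p = p - v)
j(y) = y
61*64 + (-5*j(2))*d(-2, g(-5)) = 61*64 + (-5*2)*(3 - 1*(-2)) = 3904 - 10*(3 + 2) = 3904 - 10*5 = 3904 - 50 = 3854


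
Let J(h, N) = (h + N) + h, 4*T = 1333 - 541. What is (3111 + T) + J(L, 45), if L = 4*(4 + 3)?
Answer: 3410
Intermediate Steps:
T = 198 (T = (1333 - 541)/4 = (¼)*792 = 198)
L = 28 (L = 4*7 = 28)
J(h, N) = N + 2*h (J(h, N) = (N + h) + h = N + 2*h)
(3111 + T) + J(L, 45) = (3111 + 198) + (45 + 2*28) = 3309 + (45 + 56) = 3309 + 101 = 3410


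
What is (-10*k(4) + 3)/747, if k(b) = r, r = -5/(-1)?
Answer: -47/747 ≈ -0.062918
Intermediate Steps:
r = 5 (r = -5*(-1) = 5)
k(b) = 5
(-10*k(4) + 3)/747 = (-10*5 + 3)/747 = (-50 + 3)*(1/747) = -47*1/747 = -47/747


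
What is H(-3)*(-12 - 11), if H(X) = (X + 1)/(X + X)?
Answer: -23/3 ≈ -7.6667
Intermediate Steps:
H(X) = (1 + X)/(2*X) (H(X) = (1 + X)/((2*X)) = (1 + X)*(1/(2*X)) = (1 + X)/(2*X))
H(-3)*(-12 - 11) = ((½)*(1 - 3)/(-3))*(-12 - 11) = ((½)*(-⅓)*(-2))*(-23) = (⅓)*(-23) = -23/3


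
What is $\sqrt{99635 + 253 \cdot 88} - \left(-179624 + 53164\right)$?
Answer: $126460 + \sqrt{121899} \approx 1.2681 \cdot 10^{5}$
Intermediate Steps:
$\sqrt{99635 + 253 \cdot 88} - \left(-179624 + 53164\right) = \sqrt{99635 + 22264} - -126460 = \sqrt{121899} + 126460 = 126460 + \sqrt{121899}$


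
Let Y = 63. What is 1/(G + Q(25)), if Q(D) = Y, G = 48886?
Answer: 1/48949 ≈ 2.0429e-5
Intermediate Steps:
Q(D) = 63
1/(G + Q(25)) = 1/(48886 + 63) = 1/48949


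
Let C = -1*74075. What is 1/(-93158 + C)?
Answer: -1/167233 ≈ -5.9797e-6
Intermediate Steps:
C = -74075
1/(-93158 + C) = 1/(-93158 - 74075) = 1/(-167233) = -1/167233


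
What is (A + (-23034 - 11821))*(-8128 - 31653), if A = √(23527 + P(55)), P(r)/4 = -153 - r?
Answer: 1386566755 - 39781*√22695 ≈ 1.3806e+9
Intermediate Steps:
P(r) = -612 - 4*r (P(r) = 4*(-153 - r) = -612 - 4*r)
A = √22695 (A = √(23527 + (-612 - 4*55)) = √(23527 + (-612 - 220)) = √(23527 - 832) = √22695 ≈ 150.65)
(A + (-23034 - 11821))*(-8128 - 31653) = (√22695 + (-23034 - 11821))*(-8128 - 31653) = (√22695 - 34855)*(-39781) = (-34855 + √22695)*(-39781) = 1386566755 - 39781*√22695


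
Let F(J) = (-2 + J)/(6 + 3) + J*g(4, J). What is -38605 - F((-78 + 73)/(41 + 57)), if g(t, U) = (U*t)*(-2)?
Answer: -556140047/14406 ≈ -38605.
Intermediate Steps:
g(t, U) = -2*U*t
F(J) = -2/9 - 8*J**2 + J/9 (F(J) = (-2 + J)/(6 + 3) + J*(-2*J*4) = (-2 + J)/9 + J*(-8*J) = (-2 + J)*(1/9) - 8*J**2 = (-2/9 + J/9) - 8*J**2 = -2/9 - 8*J**2 + J/9)
-38605 - F((-78 + 73)/(41 + 57)) = -38605 - (-2/9 - 8*(-78 + 73)**2/(41 + 57)**2 + ((-78 + 73)/(41 + 57))/9) = -38605 - (-2/9 - 8*(-5/98)**2 + (-5/98)/9) = -38605 - (-2/9 - 8*(-5*1/98)**2 + (-5*1/98)/9) = -38605 - (-2/9 - 8*(-5/98)**2 + (1/9)*(-5/98)) = -38605 - (-2/9 - 8*25/9604 - 5/882) = -38605 - (-2/9 - 50/2401 - 5/882) = -38605 - 1*(-3583/14406) = -38605 + 3583/14406 = -556140047/14406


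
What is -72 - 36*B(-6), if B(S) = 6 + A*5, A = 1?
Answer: -468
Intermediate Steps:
B(S) = 11 (B(S) = 6 + 1*5 = 6 + 5 = 11)
-72 - 36*B(-6) = -72 - 36*11 = -72 - 396 = -468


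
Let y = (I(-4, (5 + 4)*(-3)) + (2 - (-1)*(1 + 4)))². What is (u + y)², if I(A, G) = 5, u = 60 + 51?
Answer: 65025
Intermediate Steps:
u = 111
y = 144 (y = (5 + (2 - (-1)*(1 + 4)))² = (5 + (2 - (-1)*5))² = (5 + (2 - 1*(-5)))² = (5 + (2 + 5))² = (5 + 7)² = 12² = 144)
(u + y)² = (111 + 144)² = 255² = 65025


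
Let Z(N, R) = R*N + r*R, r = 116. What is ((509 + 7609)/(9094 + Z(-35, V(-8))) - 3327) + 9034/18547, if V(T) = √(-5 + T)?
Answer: (-4997443635*√13 + 560920452944*I)/(18547*(-9094*I + 81*√13)) ≈ -3325.6 - 0.028638*I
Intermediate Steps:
Z(N, R) = 116*R + N*R (Z(N, R) = R*N + 116*R = N*R + 116*R = 116*R + N*R)
((509 + 7609)/(9094 + Z(-35, V(-8))) - 3327) + 9034/18547 = ((509 + 7609)/(9094 + √(-5 - 8)*(116 - 35)) - 3327) + 9034/18547 = (8118/(9094 + √(-13)*81) - 3327) + 9034*(1/18547) = (8118/(9094 + (I*√13)*81) - 3327) + 9034/18547 = (8118/(9094 + 81*I*√13) - 3327) + 9034/18547 = (-3327 + 8118/(9094 + 81*I*√13)) + 9034/18547 = -61696835/18547 + 8118/(9094 + 81*I*√13)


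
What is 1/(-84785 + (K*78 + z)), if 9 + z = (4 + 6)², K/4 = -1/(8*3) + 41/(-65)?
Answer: -5/424519 ≈ -1.1778e-5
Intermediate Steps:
K = -1049/390 (K = 4*(-1/(8*3) + 41/(-65)) = 4*(-1/24 + 41*(-1/65)) = 4*(-1*1/24 - 41/65) = 4*(-1/24 - 41/65) = 4*(-1049/1560) = -1049/390 ≈ -2.6897)
z = 91 (z = -9 + (4 + 6)² = -9 + 10² = -9 + 100 = 91)
1/(-84785 + (K*78 + z)) = 1/(-84785 + (-1049/390*78 + 91)) = 1/(-84785 + (-1049/5 + 91)) = 1/(-84785 - 594/5) = 1/(-424519/5) = -5/424519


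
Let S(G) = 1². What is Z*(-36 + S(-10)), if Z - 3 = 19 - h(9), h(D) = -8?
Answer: -1050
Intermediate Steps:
Z = 30 (Z = 3 + (19 - 1*(-8)) = 3 + (19 + 8) = 3 + 27 = 30)
S(G) = 1
Z*(-36 + S(-10)) = 30*(-36 + 1) = 30*(-35) = -1050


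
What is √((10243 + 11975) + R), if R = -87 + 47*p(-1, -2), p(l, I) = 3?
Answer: 16*√87 ≈ 149.24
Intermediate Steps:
R = 54 (R = -87 + 47*3 = -87 + 141 = 54)
√((10243 + 11975) + R) = √((10243 + 11975) + 54) = √(22218 + 54) = √22272 = 16*√87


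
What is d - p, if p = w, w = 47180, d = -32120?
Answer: -79300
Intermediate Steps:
p = 47180
d - p = -32120 - 1*47180 = -32120 - 47180 = -79300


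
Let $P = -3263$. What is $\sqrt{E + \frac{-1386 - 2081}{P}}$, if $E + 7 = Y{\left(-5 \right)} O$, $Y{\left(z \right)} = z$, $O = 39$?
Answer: $\frac{3 i \sqrt{237712813}}{3263} \approx 14.175 i$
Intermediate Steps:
$E = -202$ ($E = -7 - 195 = -202$)
$\sqrt{E + \frac{-1386 - 2081}{P}} = \sqrt{-202 + \frac{-1386 - 2081}{-3263}} = \sqrt{-202 + \left(-1386 - 2081\right) \left(- \frac{1}{3263}\right)} = \sqrt{-202 - - \frac{3467}{3263}} = \sqrt{-202 + \frac{3467}{3263}} = \sqrt{- \frac{655659}{3263}} = \frac{3 i \sqrt{237712813}}{3263}$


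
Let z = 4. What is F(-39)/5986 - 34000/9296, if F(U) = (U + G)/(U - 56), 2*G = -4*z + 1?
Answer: -2416793467/660794540 ≈ -3.6574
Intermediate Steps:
G = -15/2 (G = (-4*4 + 1)/2 = (-16 + 1)/2 = (½)*(-15) = -15/2 ≈ -7.5000)
F(U) = (-15/2 + U)/(-56 + U) (F(U) = (U - 15/2)/(U - 56) = (-15/2 + U)/(-56 + U))
F(-39)/5986 - 34000/9296 = ((-15/2 - 39)/(-56 - 39))/5986 - 34000/9296 = (-93/2/(-95))*(1/5986) - 34000*1/9296 = -1/95*(-93/2)*(1/5986) - 2125/581 = (93/190)*(1/5986) - 2125/581 = 93/1137340 - 2125/581 = -2416793467/660794540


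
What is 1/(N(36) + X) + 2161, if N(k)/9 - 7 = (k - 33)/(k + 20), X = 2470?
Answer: 306591931/141875 ≈ 2161.0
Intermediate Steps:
N(k) = 63 + 9*(-33 + k)/(20 + k) (N(k) = 63 + 9*((k - 33)/(k + 20)) = 63 + 9*((-33 + k)/(20 + k)) = 63 + 9*(-33 + k)/(20 + k))
1/(N(36) + X) + 2161 = 1/(9*(107 + 8*36)/(20 + 36) + 2470) + 2161 = 1/(9*(107 + 288)/56 + 2470) + 2161 = 1/(9*(1/56)*395 + 2470) + 2161 = 1/(3555/56 + 2470) + 2161 = 1/(141875/56) + 2161 = 56/141875 + 2161 = 306591931/141875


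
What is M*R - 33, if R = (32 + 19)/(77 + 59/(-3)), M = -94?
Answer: -10029/86 ≈ -116.62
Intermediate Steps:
R = 153/172 (R = 51/(77 + 59*(-⅓)) = 51/(77 - 59/3) = 51/(172/3) = 51*(3/172) = 153/172 ≈ 0.88953)
M*R - 33 = -94*153/172 - 33 = -7191/86 - 33 = -10029/86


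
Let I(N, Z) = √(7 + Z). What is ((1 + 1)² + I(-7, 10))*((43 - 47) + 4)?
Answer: 0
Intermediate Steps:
((1 + 1)² + I(-7, 10))*((43 - 47) + 4) = ((1 + 1)² + √(7 + 10))*((43 - 47) + 4) = (2² + √17)*(-4 + 4) = (4 + √17)*0 = 0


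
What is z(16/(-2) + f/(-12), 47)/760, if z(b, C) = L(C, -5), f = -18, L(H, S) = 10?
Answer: 1/76 ≈ 0.013158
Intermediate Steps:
z(b, C) = 10
z(16/(-2) + f/(-12), 47)/760 = 10/760 = 10*(1/760) = 1/76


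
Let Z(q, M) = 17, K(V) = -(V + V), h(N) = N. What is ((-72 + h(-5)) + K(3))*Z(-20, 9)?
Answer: -1411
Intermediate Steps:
K(V) = -2*V
((-72 + h(-5)) + K(3))*Z(-20, 9) = ((-72 - 5) - 2*3)*17 = (-77 - 6)*17 = -83*17 = -1411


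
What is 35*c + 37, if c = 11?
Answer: 422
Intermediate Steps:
35*c + 37 = 35*11 + 37 = 385 + 37 = 422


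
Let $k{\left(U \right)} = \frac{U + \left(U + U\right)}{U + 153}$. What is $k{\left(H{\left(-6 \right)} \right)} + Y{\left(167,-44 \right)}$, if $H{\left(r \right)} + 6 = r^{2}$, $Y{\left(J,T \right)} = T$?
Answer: $- \frac{2654}{61} \approx -43.508$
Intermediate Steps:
$H{\left(r \right)} = -6 + r^{2}$
$k{\left(U \right)} = \frac{3 U}{153 + U}$ ($k{\left(U \right)} = \frac{U + 2 U}{153 + U} = \frac{3 U}{153 + U}$)
$k{\left(H{\left(-6 \right)} \right)} + Y{\left(167,-44 \right)} = \frac{3 \left(-6 + \left(-6\right)^{2}\right)}{153 - \left(6 - \left(-6\right)^{2}\right)} - 44 = \frac{3 \left(-6 + 36\right)}{153 + \left(-6 + 36\right)} - 44 = 3 \cdot 30 \frac{1}{153 + 30} - 44 = 3 \cdot 30 \cdot \frac{1}{183} - 44 = \frac{30}{61} - 44 = - \frac{2654}{61}$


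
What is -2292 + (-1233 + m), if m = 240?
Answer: -3285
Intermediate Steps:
-2292 + (-1233 + m) = -2292 + (-1233 + 240) = -2292 - 993 = -3285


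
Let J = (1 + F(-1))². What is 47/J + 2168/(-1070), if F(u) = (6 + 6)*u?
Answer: -106019/64735 ≈ -1.6377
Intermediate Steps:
F(u) = 12*u
J = 121 (J = (1 + 12*(-1))² = (1 - 12)² = (-11)² = 121)
47/J + 2168/(-1070) = 47/121 + 2168/(-1070) = 47*(1/121) + 2168*(-1/1070) = 47/121 - 1084/535 = -106019/64735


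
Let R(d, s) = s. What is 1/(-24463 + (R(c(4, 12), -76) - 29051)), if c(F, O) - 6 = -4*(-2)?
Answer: -1/53590 ≈ -1.8660e-5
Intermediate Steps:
c(F, O) = 14 (c(F, O) = 6 - 4*(-2) = 6 + 8 = 14)
1/(-24463 + (R(c(4, 12), -76) - 29051)) = 1/(-24463 + (-76 - 29051)) = 1/(-24463 - 29127) = 1/(-53590) = -1/53590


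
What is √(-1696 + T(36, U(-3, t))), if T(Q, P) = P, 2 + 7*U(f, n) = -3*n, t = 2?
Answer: 6*I*√2310/7 ≈ 41.196*I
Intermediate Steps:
U(f, n) = -2/7 - 3*n/7 (U(f, n) = -2/7 + (-3*n)/7 = -2/7 - 3*n/7)
√(-1696 + T(36, U(-3, t))) = √(-1696 + (-2/7 - 3/7*2)) = √(-1696 + (-2/7 - 6/7)) = √(-1696 - 8/7) = √(-11880/7) = 6*I*√2310/7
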